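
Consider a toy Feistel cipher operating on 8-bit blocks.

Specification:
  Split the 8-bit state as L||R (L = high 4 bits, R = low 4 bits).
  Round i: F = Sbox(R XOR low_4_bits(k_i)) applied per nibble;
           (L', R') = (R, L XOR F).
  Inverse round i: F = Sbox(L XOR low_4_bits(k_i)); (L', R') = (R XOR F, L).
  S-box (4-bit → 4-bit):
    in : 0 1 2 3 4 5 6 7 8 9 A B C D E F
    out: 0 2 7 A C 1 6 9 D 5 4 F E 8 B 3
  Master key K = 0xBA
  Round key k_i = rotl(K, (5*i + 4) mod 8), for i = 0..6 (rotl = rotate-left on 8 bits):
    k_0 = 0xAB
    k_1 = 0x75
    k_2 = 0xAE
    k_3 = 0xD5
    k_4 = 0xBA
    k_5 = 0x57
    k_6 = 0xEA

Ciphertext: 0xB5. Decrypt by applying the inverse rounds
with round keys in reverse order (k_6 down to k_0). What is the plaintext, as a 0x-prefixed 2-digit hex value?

0x39

s_0 = ciphertext = 0xB5
s_1 = InvRound(s_0, k_6) = 0x7B
s_2 = InvRound(s_1, k_5) = 0xB7
s_3 = InvRound(s_2, k_4) = 0x5B
s_4 = InvRound(s_3, k_3) = 0xB5
s_5 = InvRound(s_4, k_2) = 0x4B
s_6 = InvRound(s_5, k_1) = 0x94
s_7 = InvRound(s_6, k_0) = 0x39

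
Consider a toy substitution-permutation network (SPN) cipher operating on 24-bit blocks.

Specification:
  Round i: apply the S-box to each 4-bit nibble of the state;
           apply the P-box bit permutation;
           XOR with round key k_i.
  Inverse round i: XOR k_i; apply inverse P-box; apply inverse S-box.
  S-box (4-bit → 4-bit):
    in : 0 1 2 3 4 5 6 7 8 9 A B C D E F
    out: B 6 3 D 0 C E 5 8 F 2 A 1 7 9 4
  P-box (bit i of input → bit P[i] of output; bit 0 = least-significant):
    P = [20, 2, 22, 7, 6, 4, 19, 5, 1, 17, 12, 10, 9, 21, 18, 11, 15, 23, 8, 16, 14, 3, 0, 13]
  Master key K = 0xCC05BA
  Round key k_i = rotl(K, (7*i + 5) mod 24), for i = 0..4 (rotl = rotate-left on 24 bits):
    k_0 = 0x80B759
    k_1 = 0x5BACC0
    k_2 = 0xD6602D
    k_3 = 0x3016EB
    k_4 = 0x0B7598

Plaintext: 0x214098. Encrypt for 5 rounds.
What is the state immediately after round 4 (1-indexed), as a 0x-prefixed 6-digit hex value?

s_0 = plaintext = 0x214098
s_1 = Round(s_0, k_0) = 0x0AF2A3
s_2 = Round(s_1, k_1) = 0x8DCC5A
s_3 = Round(s_2, k_2) = 0x5EC30B
s_4 = Round(s_3, k_3) = 0x31A01C
s_5 = Round(s_4, k_4) = 0xB1108B

0x31A01C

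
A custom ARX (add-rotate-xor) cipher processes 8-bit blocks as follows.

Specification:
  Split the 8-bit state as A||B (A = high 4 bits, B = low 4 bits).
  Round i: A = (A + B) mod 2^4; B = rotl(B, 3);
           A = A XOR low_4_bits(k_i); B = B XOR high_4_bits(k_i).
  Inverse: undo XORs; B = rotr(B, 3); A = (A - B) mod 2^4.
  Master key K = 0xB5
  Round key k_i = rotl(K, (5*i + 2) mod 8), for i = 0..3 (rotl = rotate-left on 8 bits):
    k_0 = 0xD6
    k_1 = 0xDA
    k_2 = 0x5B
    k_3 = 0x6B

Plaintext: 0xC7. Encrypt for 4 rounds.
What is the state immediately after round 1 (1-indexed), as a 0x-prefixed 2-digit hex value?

0x56

s_0 = plaintext = 0xC7
s_1 = Round(s_0, k_0) = 0x56
s_2 = Round(s_1, k_1) = 0x1E
s_3 = Round(s_2, k_2) = 0x42
s_4 = Round(s_3, k_3) = 0xD7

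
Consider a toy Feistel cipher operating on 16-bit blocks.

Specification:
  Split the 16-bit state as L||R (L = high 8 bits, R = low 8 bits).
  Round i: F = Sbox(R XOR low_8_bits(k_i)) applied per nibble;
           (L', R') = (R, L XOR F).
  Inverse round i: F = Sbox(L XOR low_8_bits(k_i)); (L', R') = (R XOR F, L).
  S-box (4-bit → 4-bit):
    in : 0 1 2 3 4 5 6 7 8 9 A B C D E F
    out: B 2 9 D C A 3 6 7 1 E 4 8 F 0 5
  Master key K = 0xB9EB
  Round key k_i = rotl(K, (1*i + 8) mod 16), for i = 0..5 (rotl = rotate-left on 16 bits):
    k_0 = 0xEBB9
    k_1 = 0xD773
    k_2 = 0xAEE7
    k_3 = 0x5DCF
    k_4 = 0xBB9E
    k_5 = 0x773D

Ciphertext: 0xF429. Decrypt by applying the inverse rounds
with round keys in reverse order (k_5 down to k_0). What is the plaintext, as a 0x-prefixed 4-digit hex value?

0x54B2

s_0 = ciphertext = 0xF429
s_1 = InvRound(s_0, k_5) = 0xA8F4
s_2 = InvRound(s_1, k_4) = 0x27A8
s_3 = InvRound(s_2, k_3) = 0xAF27
s_4 = InvRound(s_3, k_2) = 0xE0AF
s_5 = InvRound(s_4, k_1) = 0xB2E0
s_6 = InvRound(s_5, k_0) = 0x54B2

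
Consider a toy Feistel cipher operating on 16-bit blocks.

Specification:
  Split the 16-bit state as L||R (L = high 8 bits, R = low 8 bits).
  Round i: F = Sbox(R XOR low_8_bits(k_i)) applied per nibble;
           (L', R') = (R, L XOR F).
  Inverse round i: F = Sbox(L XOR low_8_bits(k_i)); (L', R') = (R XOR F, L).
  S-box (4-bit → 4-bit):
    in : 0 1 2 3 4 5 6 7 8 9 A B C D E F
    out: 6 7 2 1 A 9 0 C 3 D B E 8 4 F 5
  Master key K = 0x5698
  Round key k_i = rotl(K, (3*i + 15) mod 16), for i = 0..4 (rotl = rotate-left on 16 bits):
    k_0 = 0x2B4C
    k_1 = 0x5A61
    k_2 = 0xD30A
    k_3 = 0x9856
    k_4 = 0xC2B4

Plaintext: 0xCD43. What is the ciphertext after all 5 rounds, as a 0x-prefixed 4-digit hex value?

s_0 = plaintext = 0xCD43
s_1 = Round(s_0, k_0) = 0x43A8
s_2 = Round(s_1, k_1) = 0xA8CE
s_3 = Round(s_2, k_2) = 0xCE22
s_4 = Round(s_3, k_3) = 0x2204
s_5 = Round(s_4, k_4) = 0x04C4

0x04C4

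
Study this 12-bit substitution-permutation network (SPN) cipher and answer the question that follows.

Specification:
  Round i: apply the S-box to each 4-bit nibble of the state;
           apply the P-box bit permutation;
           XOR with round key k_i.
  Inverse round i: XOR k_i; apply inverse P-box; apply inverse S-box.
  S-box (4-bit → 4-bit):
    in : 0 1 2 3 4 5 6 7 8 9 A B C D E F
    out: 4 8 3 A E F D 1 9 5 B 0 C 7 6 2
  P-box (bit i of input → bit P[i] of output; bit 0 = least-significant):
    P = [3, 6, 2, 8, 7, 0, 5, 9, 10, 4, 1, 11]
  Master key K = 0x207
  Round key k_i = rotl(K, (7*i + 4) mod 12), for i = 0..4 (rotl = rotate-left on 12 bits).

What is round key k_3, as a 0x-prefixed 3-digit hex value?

0x40E

K = 0x207
k_0 = rotl(K, (7*0+4) mod 12) = rotl(K, 4) = 0x072
k_1 = rotl(K, (7*1+4) mod 12) = rotl(K, 11) = 0x903
k_2 = rotl(K, (7*2+4) mod 12) = rotl(K, 6) = 0x1C8
k_3 = rotl(K, (7*3+4) mod 12) = rotl(K, 1) = 0x40E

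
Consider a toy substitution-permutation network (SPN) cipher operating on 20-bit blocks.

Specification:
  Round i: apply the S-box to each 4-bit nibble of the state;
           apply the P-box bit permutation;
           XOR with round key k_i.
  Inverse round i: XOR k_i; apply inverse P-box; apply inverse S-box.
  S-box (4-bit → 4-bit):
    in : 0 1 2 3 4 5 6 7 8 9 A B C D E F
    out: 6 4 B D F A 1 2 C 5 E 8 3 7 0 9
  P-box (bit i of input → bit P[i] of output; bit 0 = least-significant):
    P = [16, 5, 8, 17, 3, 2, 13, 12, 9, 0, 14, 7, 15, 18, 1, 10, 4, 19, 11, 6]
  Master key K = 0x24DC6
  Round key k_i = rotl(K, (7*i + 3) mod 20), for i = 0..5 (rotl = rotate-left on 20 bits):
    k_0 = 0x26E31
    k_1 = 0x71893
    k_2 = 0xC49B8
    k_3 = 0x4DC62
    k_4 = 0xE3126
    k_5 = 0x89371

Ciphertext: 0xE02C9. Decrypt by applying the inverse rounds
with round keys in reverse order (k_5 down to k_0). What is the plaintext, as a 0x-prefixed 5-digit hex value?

0x2C000

s_0 = ciphertext = 0xE02C9
s_1 = InvRound(s_0, k_5) = 0x6CBFA
s_2 = InvRound(s_1, k_4) = 0x4634E
s_3 = InvRound(s_2, k_3) = 0x1F640
s_4 = InvRound(s_3, k_2) = 0x42F3D
s_5 = InvRound(s_4, k_1) = 0xE8F44
s_6 = InvRound(s_5, k_0) = 0x2C000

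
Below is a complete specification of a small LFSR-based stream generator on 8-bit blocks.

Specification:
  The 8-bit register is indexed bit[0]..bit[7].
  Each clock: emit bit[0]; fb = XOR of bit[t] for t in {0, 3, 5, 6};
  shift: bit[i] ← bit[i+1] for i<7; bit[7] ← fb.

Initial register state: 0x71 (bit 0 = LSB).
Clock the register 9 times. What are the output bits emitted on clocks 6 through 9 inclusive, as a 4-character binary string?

1101

reg_0 = 0x71
clock 1: out=1, reg = 0xB8
clock 2: out=0, reg = 0x5C
clock 3: out=0, reg = 0x2E
clock 4: out=0, reg = 0x17
clock 5: out=1, reg = 0x8B
clock 6: out=1, reg = 0x45
clock 7: out=1, reg = 0x22
clock 8: out=0, reg = 0x91
clock 9: out=1, reg = 0xC8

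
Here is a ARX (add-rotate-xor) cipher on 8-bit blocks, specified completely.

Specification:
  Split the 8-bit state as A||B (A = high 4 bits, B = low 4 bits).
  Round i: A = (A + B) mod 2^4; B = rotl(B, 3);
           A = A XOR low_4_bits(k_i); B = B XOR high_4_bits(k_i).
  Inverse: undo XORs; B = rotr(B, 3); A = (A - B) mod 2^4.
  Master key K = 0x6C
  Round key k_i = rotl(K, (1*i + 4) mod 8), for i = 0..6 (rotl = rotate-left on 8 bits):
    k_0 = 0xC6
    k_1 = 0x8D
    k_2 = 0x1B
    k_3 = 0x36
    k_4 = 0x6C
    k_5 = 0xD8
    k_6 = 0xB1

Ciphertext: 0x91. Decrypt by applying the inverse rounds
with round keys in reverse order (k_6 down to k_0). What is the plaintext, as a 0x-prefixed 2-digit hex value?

0x7E

s_0 = ciphertext = 0x91
s_1 = InvRound(s_0, k_6) = 0x35
s_2 = InvRound(s_1, k_5) = 0xA1
s_3 = InvRound(s_2, k_4) = 0x8E
s_4 = InvRound(s_3, k_3) = 0x3B
s_5 = InvRound(s_4, k_2) = 0x35
s_6 = InvRound(s_5, k_1) = 0x3B
s_7 = InvRound(s_6, k_0) = 0x7E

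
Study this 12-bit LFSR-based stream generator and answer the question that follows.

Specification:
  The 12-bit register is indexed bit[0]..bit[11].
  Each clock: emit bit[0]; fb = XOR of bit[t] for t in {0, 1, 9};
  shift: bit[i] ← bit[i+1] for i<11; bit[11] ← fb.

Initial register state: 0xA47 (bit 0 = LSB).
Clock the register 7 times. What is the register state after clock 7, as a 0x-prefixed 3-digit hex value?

0x534

reg_0 = 0xA47
clock 1: out=1, reg = 0xD23
clock 2: out=1, reg = 0x691
clock 3: out=1, reg = 0x348
clock 4: out=0, reg = 0x9A4
clock 5: out=0, reg = 0x4D2
clock 6: out=0, reg = 0xA69
clock 7: out=1, reg = 0x534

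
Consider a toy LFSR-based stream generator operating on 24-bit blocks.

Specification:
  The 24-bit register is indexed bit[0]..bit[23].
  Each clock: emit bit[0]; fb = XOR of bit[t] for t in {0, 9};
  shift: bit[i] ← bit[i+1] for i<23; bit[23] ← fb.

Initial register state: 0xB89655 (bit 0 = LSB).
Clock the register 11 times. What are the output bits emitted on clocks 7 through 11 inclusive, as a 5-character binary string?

10011

reg_0 = 0xB89655
clock 1: out=1, reg = 0x5C4B2A
clock 2: out=0, reg = 0xAE2595
clock 3: out=1, reg = 0xD712CA
clock 4: out=0, reg = 0xEB8965
clock 5: out=1, reg = 0xF5C4B2
clock 6: out=0, reg = 0x7AE259
clock 7: out=1, reg = 0x3D712C
clock 8: out=0, reg = 0x1EB896
clock 9: out=0, reg = 0x0F5C4B
clock 10: out=1, reg = 0x87AE25
clock 11: out=1, reg = 0x43D712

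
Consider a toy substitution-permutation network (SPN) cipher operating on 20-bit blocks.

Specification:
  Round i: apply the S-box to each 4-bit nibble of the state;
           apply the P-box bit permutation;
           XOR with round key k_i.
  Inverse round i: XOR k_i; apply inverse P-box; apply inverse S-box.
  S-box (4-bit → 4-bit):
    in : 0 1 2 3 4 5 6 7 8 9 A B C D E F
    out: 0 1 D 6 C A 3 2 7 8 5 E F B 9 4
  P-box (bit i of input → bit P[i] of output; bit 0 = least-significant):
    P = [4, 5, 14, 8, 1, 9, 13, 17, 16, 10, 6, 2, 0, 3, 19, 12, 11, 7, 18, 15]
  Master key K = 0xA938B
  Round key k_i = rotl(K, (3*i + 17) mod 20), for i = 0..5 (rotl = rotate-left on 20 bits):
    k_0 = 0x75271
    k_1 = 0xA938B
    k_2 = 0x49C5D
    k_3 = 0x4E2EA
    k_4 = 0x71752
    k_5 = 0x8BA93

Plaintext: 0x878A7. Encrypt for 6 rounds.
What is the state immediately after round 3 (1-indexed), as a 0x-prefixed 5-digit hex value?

0x524B7

s_0 = plaintext = 0x878A7
s_1 = Round(s_0, k_0) = 0x27E9B
s_2 = Round(s_1, k_1) = 0xD5AA7
s_3 = Round(s_2, k_2) = 0x524B7
s_4 = Round(s_3, k_3) = 0xE500F
s_5 = Round(s_4, k_4) = 0x7CF5A
s_6 = Round(s_5, k_5) = 0x2E84A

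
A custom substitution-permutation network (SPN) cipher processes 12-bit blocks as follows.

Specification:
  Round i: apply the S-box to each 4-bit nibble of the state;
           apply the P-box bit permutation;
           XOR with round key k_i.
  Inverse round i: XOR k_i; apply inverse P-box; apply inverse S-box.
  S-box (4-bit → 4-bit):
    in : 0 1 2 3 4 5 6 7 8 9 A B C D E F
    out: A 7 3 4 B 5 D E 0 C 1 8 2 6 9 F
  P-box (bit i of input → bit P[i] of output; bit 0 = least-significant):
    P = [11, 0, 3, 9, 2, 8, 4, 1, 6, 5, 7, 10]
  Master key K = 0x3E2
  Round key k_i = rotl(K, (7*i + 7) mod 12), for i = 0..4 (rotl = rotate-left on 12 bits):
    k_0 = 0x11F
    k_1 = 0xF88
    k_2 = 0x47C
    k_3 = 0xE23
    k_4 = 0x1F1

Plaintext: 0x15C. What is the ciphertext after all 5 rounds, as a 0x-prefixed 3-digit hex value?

0x54F

s_0 = plaintext = 0x15C
s_1 = Round(s_0, k_0) = 0x1EA
s_2 = Round(s_1, k_1) = 0x76E
s_3 = Round(s_2, k_2) = 0xACA
s_4 = Round(s_3, k_3) = 0x763
s_5 = Round(s_4, k_4) = 0x54F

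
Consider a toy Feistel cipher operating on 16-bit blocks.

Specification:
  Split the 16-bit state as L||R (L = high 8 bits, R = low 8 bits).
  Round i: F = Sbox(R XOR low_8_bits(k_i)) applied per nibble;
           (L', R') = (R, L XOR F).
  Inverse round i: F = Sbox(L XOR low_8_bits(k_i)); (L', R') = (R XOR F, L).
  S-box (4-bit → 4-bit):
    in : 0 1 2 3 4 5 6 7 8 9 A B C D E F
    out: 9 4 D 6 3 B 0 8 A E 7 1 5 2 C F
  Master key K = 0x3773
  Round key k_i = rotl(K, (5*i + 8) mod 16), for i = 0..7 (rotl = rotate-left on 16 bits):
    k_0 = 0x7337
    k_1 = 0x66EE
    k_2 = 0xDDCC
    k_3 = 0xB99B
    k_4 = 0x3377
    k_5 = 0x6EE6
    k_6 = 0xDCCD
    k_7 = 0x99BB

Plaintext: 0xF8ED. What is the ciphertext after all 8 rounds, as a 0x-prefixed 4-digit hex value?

s_0 = plaintext = 0xF8ED
s_1 = Round(s_0, k_0) = 0xEDDF
s_2 = Round(s_1, k_1) = 0xDF89
s_3 = Round(s_2, k_2) = 0x89E4
s_4 = Round(s_3, k_3) = 0xE406
s_5 = Round(s_4, k_4) = 0x0660
s_6 = Round(s_5, k_5) = 0x60A6
s_7 = Round(s_6, k_6) = 0xA661
s_8 = Round(s_7, k_7) = 0x6181

0x6181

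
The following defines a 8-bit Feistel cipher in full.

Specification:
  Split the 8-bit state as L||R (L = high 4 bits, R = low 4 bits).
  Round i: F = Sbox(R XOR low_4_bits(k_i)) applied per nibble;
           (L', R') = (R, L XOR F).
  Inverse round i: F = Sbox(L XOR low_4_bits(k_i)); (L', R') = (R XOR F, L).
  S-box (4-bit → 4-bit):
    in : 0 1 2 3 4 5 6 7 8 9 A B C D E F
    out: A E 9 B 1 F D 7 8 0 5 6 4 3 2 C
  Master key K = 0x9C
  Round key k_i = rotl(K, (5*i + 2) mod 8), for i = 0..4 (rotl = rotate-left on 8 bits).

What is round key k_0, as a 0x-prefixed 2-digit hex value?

K = 0x9C
k_0 = rotl(K, (5*0+2) mod 8) = rotl(K, 2) = 0x72

0x72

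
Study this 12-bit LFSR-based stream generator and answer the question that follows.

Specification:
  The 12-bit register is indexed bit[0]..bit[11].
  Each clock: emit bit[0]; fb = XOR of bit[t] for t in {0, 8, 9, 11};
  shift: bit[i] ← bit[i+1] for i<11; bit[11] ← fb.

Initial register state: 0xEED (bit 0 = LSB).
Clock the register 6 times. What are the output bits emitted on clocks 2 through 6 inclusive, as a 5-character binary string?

reg_0 = 0xEED
clock 1: out=1, reg = 0xF76
clock 2: out=0, reg = 0xFBB
clock 3: out=1, reg = 0x7DD
clock 4: out=1, reg = 0xBEE
clock 5: out=0, reg = 0xDF7
clock 6: out=1, reg = 0xEFB

01101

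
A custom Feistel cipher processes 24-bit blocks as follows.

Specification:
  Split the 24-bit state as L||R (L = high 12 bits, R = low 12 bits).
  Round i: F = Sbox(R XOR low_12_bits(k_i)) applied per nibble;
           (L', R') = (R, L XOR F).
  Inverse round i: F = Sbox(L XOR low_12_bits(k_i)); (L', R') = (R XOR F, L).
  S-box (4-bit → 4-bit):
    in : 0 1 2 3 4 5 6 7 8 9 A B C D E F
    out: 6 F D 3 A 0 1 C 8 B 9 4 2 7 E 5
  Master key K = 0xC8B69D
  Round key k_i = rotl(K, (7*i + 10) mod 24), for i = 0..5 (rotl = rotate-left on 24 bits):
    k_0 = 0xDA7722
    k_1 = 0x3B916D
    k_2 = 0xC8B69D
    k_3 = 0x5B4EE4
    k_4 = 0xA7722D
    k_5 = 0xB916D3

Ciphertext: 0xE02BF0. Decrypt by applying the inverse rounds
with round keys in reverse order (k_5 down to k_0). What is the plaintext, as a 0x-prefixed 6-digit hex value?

0x1077C8

s_0 = ciphertext = 0xE02BF0
s_1 = InvRound(s_0, k_5) = 0x38FE02
s_2 = InvRound(s_1, k_4) = 0x19F38F
s_3 = InvRound(s_2, k_3) = 0x64B19F
s_4 = InvRound(s_3, k_2) = 0x7EE64B
s_5 = InvRound(s_4, k_1) = 0x7C87EE
s_6 = InvRound(s_5, k_0) = 0x1077C8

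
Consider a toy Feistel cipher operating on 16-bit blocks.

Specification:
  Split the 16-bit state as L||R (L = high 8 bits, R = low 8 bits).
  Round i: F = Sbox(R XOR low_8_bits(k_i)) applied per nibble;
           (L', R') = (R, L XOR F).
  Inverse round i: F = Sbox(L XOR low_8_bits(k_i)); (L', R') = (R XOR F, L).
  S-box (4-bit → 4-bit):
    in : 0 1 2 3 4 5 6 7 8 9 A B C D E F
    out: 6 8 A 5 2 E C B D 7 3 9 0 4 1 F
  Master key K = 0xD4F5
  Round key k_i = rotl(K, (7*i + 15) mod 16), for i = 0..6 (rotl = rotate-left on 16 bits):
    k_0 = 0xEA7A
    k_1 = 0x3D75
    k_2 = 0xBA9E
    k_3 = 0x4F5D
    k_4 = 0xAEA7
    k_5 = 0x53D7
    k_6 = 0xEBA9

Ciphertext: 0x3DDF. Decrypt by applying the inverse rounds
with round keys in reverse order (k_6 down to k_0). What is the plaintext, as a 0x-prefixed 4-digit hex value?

0xF6B9

s_0 = ciphertext = 0x3DDF
s_1 = InvRound(s_0, k_6) = 0xAD3D
s_2 = InvRound(s_1, k_5) = 0x8EAD
s_3 = InvRound(s_2, k_4) = 0x0A8E
s_4 = InvRound(s_3, k_3) = 0x650A
s_5 = InvRound(s_4, k_2) = 0xF365
s_6 = InvRound(s_5, k_1) = 0xB9F3
s_7 = InvRound(s_6, k_0) = 0xF6B9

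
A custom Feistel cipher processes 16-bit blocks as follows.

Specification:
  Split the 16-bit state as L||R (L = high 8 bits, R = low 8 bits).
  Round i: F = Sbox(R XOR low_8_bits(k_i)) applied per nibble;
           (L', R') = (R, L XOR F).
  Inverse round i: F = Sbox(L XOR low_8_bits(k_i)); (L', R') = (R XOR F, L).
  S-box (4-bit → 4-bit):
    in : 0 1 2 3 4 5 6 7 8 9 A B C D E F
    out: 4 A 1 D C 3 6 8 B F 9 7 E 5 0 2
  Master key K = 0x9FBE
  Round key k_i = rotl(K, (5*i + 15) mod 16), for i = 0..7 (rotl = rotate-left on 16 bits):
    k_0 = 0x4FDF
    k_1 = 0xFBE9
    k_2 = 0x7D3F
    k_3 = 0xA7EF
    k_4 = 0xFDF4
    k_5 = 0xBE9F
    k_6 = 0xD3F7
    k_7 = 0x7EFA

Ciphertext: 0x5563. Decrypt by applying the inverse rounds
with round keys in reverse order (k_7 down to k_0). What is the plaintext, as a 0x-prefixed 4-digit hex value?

s_0 = ciphertext = 0x5563
s_1 = InvRound(s_0, k_7) = 0xF155
s_2 = InvRound(s_1, k_6) = 0x13F1
s_3 = InvRound(s_2, k_5) = 0x4F13
s_4 = InvRound(s_3, k_4) = 0x644F
s_5 = InvRound(s_4, k_3) = 0xF864
s_6 = InvRound(s_5, k_2) = 0x8CF8
s_7 = InvRound(s_6, k_1) = 0x9B8C
s_8 = InvRound(s_7, k_0) = 0x409B

0x409B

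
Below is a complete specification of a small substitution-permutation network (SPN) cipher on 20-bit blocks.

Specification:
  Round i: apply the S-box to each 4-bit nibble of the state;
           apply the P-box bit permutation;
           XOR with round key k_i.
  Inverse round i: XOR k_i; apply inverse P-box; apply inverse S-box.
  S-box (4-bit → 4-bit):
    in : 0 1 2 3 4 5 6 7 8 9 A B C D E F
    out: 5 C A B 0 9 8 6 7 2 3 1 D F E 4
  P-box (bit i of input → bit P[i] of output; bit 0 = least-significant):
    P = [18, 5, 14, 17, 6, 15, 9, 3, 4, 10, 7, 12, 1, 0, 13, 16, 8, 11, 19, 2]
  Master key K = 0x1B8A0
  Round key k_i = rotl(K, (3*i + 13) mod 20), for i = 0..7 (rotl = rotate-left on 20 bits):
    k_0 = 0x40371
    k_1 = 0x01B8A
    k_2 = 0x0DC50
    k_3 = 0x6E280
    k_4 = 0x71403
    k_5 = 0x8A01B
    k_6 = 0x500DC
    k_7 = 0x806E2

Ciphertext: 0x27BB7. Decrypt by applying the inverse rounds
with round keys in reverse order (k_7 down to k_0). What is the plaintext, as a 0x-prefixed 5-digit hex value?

s_0 = ciphertext = 0x27BB7
s_1 = InvRound(s_0, k_7) = 0xD73B1
s_2 = InvRound(s_1, k_6) = 0xC76C7
s_3 = InvRound(s_2, k_5) = 0x64DD0
s_4 = InvRound(s_3, k_4) = 0xA3CBF
s_5 = InvRound(s_4, k_3) = 0xEA3E8
s_6 = InvRound(s_5, k_2) = 0x8FD1D
s_7 = InvRound(s_6, k_1) = 0x1887F
s_8 = InvRound(s_7, k_0) = 0x354EB

0x354EB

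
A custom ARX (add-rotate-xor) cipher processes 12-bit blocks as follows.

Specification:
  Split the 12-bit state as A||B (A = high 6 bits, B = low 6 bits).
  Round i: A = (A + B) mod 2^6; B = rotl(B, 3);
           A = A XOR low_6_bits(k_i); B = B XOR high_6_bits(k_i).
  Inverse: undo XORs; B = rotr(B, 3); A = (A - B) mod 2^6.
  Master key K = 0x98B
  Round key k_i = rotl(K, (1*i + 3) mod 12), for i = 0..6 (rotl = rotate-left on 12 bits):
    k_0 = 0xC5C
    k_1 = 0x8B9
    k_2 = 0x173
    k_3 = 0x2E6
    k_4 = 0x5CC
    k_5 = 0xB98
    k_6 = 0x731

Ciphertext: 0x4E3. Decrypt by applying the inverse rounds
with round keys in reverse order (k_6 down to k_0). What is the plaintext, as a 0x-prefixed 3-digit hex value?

s_0 = ciphertext = 0x4E3
s_1 = InvRound(s_0, k_6) = 0x8FF
s_2 = InvRound(s_1, k_5) = 0xC4A
s_3 = InvRound(s_2, k_4) = 0x4AB
s_4 = InvRound(s_3, k_3) = 0xC04
s_5 = InvRound(s_4, k_2) = 0xEC8
s_6 = InvRound(s_5, k_1) = 0xB55
s_7 = InvRound(s_6, k_0) = 0x364

0x364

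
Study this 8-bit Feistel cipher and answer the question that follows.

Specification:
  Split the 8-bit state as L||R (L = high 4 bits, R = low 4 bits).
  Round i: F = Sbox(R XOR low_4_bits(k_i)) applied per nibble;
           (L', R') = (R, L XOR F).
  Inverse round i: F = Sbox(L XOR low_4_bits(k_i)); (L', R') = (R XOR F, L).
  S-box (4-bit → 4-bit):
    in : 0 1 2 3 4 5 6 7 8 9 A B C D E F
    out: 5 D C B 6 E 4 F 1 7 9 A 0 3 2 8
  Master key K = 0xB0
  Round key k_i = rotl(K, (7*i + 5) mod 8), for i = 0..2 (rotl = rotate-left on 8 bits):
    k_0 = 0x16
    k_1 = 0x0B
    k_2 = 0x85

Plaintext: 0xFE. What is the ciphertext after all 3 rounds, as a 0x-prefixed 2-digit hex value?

s_0 = plaintext = 0xFE
s_1 = Round(s_0, k_0) = 0xEE
s_2 = Round(s_1, k_1) = 0xE0
s_3 = Round(s_2, k_2) = 0x00

0x00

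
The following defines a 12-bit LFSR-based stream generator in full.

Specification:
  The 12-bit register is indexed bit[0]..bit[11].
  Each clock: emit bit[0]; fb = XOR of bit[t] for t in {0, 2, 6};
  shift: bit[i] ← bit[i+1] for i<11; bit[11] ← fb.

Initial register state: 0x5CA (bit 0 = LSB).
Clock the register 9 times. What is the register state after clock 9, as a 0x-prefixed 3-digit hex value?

0xB7A

reg_0 = 0x5CA
clock 1: out=0, reg = 0xAE5
clock 2: out=1, reg = 0xD72
clock 3: out=0, reg = 0xEB9
clock 4: out=1, reg = 0xF5C
clock 5: out=0, reg = 0x7AE
clock 6: out=0, reg = 0xBD7
clock 7: out=1, reg = 0xDEB
clock 8: out=1, reg = 0x6F5
clock 9: out=1, reg = 0xB7A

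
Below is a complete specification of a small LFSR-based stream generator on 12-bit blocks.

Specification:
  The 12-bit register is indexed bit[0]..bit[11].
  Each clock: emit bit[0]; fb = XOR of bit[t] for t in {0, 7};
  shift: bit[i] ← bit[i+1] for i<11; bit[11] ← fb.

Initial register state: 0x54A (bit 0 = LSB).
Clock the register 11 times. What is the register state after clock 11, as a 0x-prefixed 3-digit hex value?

reg_0 = 0x54A
clock 1: out=0, reg = 0x2A5
clock 2: out=1, reg = 0x152
clock 3: out=0, reg = 0x0A9
clock 4: out=1, reg = 0x054
clock 5: out=0, reg = 0x02A
clock 6: out=0, reg = 0x015
clock 7: out=1, reg = 0x80A
clock 8: out=0, reg = 0x405
clock 9: out=1, reg = 0xA02
clock 10: out=0, reg = 0x501
clock 11: out=1, reg = 0xA80

0xA80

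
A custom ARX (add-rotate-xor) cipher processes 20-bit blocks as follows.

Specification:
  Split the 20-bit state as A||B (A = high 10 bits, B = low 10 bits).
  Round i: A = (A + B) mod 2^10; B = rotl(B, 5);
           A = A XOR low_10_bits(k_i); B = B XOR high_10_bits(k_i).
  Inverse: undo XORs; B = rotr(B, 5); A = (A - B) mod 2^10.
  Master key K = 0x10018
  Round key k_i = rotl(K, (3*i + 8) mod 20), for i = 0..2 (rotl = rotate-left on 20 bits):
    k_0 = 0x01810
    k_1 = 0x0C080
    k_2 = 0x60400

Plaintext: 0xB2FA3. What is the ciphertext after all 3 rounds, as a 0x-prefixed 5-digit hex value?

0x733FB

s_0 = plaintext = 0xB2FA3
s_1 = Round(s_0, k_0) = 0x9F87B
s_2 = Round(s_1, k_1) = 0x9E753
s_3 = Round(s_2, k_2) = 0x733FB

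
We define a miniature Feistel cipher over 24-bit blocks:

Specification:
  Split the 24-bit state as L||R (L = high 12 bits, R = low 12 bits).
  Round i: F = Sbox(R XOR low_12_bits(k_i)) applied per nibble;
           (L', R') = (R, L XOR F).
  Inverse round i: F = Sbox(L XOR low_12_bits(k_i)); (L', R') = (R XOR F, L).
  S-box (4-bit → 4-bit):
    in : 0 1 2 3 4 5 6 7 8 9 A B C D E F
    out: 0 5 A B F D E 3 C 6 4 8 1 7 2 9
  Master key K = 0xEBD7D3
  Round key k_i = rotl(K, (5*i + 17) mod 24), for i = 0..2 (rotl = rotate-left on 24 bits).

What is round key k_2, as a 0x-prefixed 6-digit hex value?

0x5EBE9F

K = 0xEBD7D3
k_0 = rotl(K, (5*0+17) mod 24) = rotl(K, 17) = 0xA7D7AF
k_1 = rotl(K, (5*1+17) mod 24) = rotl(K, 22) = 0xFAF5F4
k_2 = rotl(K, (5*2+17) mod 24) = rotl(K, 3) = 0x5EBE9F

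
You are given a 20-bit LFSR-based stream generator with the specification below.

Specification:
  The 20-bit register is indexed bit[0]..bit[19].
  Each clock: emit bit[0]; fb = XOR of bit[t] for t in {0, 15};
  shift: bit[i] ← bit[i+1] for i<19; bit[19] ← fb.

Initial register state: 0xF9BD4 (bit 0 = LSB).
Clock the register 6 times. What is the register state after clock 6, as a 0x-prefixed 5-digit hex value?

0xAFE6F

reg_0 = 0xF9BD4
clock 1: out=0, reg = 0xFCDEA
clock 2: out=0, reg = 0xFE6F5
clock 3: out=1, reg = 0x7F37A
clock 4: out=0, reg = 0xBF9BD
clock 5: out=1, reg = 0x5FCDE
clock 6: out=0, reg = 0xAFE6F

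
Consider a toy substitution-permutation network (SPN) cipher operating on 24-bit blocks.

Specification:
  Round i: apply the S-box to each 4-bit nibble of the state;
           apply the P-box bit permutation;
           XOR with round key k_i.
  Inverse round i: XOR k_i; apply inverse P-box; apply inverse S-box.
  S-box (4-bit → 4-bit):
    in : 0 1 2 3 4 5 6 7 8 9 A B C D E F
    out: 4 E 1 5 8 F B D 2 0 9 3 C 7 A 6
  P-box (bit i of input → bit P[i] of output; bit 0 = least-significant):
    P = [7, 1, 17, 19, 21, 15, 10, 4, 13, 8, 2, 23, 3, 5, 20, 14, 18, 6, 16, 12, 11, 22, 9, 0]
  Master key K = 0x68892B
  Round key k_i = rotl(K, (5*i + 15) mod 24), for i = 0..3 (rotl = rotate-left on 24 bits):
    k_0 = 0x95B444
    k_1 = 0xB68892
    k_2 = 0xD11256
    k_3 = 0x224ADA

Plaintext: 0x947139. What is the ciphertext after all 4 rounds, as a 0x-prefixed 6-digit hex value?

0x0BDA4B

s_0 = plaintext = 0x947139
s_1 = Round(s_0, k_0) = 0x25E148
s_2 = Round(s_1, k_1) = 0x33D1E4
s_3 = Round(s_2, k_2) = 0x4C996A
s_4 = Round(s_3, k_3) = 0x0BDA4B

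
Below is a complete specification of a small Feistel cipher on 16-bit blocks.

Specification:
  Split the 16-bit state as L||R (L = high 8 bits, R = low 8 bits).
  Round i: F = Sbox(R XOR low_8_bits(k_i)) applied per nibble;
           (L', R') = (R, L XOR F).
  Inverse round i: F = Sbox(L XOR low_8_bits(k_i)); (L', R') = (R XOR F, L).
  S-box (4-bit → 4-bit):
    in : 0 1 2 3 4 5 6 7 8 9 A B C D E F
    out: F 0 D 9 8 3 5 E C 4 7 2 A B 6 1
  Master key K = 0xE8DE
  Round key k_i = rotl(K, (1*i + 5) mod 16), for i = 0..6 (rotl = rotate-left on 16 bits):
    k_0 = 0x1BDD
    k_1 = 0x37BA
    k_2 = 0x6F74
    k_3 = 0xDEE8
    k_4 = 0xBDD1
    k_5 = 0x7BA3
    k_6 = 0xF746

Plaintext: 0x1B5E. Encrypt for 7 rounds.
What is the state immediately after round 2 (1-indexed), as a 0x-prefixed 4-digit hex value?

s_0 = plaintext = 0x1B5E
s_1 = Round(s_0, k_0) = 0x5ED2
s_2 = Round(s_1, k_1) = 0xD202
s_3 = Round(s_2, k_2) = 0x0237
s_4 = Round(s_3, k_3) = 0x37B3
s_5 = Round(s_4, k_4) = 0xB36A
s_6 = Round(s_5, k_5) = 0x6A17
s_7 = Round(s_6, k_6) = 0x175A

0xD202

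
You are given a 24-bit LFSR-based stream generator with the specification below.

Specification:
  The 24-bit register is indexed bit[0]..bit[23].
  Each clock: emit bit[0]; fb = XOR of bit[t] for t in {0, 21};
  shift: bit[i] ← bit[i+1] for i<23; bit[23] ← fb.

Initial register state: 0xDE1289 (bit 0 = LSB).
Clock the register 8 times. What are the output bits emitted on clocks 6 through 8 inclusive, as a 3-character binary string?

reg_0 = 0xDE1289
clock 1: out=1, reg = 0xEF0944
clock 2: out=0, reg = 0xF784A2
clock 3: out=0, reg = 0xFBC251
clock 4: out=1, reg = 0x7DE128
clock 5: out=0, reg = 0xBEF094
clock 6: out=0, reg = 0xDF784A
clock 7: out=0, reg = 0x6FBC25
clock 8: out=1, reg = 0x37DE12

001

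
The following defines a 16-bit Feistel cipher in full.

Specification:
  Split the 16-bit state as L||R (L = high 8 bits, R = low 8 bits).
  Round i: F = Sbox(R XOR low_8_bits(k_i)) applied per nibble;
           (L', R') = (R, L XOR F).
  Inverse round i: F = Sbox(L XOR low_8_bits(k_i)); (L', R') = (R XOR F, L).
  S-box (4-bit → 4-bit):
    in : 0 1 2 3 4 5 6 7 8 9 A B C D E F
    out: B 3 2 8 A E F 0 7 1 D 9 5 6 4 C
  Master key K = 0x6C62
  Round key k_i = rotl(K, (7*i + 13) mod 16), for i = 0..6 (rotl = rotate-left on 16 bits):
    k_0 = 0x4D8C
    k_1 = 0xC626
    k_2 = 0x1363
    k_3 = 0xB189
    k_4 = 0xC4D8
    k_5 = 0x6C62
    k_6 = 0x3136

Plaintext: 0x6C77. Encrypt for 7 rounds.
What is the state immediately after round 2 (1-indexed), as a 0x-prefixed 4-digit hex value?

0xA50F

s_0 = plaintext = 0x6C77
s_1 = Round(s_0, k_0) = 0x77A5
s_2 = Round(s_1, k_1) = 0xA50F
s_3 = Round(s_2, k_2) = 0x0F50
s_4 = Round(s_3, k_3) = 0x506E
s_5 = Round(s_4, k_4) = 0x6ECF
s_6 = Round(s_5, k_5) = 0xCFB8
s_7 = Round(s_6, k_6) = 0xB8BB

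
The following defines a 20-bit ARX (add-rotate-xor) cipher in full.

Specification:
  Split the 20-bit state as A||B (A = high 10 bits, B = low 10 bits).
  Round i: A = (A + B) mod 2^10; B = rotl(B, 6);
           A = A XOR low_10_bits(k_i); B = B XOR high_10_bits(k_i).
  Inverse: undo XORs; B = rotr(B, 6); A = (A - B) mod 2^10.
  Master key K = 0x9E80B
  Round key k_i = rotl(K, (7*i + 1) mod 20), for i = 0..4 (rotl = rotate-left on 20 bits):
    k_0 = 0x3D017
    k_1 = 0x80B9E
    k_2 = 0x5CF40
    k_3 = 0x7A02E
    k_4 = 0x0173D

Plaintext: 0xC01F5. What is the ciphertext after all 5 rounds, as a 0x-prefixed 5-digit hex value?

0xD6FE0

s_0 = plaintext = 0xC01F5
s_1 = Round(s_0, k_0) = 0x389AB
s_2 = Round(s_1, k_1) = 0x44CD8
s_3 = Round(s_2, k_2) = 0xAAF7E
s_4 = Round(s_3, k_3) = 0x81E5F
s_5 = Round(s_4, k_4) = 0xD6FE0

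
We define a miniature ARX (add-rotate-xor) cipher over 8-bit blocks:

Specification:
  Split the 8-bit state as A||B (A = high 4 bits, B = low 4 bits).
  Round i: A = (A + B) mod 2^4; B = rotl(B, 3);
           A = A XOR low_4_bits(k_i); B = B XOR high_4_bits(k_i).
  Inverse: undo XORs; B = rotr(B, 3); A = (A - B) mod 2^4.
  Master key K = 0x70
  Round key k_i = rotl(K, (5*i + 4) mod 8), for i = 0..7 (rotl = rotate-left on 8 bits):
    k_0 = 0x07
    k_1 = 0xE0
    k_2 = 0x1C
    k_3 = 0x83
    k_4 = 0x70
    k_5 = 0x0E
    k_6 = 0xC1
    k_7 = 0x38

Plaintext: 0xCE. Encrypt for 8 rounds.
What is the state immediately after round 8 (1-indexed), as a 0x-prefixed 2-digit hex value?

s_0 = plaintext = 0xCE
s_1 = Round(s_0, k_0) = 0xD7
s_2 = Round(s_1, k_1) = 0x45
s_3 = Round(s_2, k_2) = 0x5B
s_4 = Round(s_3, k_3) = 0x35
s_5 = Round(s_4, k_4) = 0x8D
s_6 = Round(s_5, k_5) = 0xBE
s_7 = Round(s_6, k_6) = 0x8B
s_8 = Round(s_7, k_7) = 0xBE

0xBE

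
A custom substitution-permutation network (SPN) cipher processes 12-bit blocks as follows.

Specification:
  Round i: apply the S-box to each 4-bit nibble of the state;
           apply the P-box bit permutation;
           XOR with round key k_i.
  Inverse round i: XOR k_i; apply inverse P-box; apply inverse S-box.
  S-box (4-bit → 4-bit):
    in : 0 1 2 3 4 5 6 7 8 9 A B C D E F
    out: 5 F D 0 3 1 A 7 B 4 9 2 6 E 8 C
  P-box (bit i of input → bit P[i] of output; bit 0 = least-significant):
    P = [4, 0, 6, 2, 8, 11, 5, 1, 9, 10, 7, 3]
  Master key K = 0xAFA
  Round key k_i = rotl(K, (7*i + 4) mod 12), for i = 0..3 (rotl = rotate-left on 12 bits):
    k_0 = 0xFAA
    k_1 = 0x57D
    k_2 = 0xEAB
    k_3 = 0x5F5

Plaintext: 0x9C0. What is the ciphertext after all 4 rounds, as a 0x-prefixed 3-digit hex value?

s_0 = plaintext = 0x9C0
s_1 = Round(s_0, k_0) = 0x75A
s_2 = Round(s_1, k_1) = 0x2E9
s_3 = Round(s_2, k_2) = 0xC61
s_4 = Round(s_3, k_3) = 0x922

0x922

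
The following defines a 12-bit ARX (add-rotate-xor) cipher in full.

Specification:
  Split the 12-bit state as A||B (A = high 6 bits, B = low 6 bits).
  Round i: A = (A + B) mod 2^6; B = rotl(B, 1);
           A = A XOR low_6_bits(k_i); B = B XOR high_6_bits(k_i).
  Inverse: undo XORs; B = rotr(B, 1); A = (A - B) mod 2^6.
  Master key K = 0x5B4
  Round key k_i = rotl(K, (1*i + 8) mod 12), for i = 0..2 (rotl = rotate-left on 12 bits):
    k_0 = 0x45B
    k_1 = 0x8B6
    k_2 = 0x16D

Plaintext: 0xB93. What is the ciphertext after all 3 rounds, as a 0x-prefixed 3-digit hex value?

s_0 = plaintext = 0xB93
s_1 = Round(s_0, k_0) = 0x6B7
s_2 = Round(s_1, k_1) = 0x9CD
s_3 = Round(s_2, k_2) = 0x65F

0x65F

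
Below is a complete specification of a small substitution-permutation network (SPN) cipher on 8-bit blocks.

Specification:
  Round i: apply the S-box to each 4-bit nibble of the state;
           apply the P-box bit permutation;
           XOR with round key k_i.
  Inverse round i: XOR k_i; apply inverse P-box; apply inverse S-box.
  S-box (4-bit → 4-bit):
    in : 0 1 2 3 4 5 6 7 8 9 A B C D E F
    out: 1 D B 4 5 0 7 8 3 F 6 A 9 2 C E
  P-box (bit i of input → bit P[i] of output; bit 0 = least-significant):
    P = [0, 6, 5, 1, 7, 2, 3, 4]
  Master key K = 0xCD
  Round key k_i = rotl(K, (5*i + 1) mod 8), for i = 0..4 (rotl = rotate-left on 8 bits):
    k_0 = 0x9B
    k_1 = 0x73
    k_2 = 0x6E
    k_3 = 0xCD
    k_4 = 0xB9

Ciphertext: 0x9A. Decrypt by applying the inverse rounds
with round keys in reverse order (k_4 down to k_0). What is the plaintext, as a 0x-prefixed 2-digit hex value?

0x83

s_0 = ciphertext = 0x9A
s_1 = InvRound(s_0, k_4) = 0x51
s_2 = InvRound(s_1, k_3) = 0x95
s_3 = InvRound(s_2, k_2) = 0x19
s_4 = InvRound(s_3, k_1) = 0x3F
s_5 = InvRound(s_4, k_0) = 0x83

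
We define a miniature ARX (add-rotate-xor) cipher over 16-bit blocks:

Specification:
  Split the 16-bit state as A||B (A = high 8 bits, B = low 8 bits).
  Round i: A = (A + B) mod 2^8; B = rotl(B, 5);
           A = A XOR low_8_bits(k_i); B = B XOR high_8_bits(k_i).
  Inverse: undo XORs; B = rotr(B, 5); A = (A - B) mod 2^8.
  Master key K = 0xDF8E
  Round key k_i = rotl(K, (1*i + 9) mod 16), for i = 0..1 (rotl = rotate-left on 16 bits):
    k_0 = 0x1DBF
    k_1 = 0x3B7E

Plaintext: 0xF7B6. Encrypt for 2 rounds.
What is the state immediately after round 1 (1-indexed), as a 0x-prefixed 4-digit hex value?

0x12CB

s_0 = plaintext = 0xF7B6
s_1 = Round(s_0, k_0) = 0x12CB
s_2 = Round(s_1, k_1) = 0xA342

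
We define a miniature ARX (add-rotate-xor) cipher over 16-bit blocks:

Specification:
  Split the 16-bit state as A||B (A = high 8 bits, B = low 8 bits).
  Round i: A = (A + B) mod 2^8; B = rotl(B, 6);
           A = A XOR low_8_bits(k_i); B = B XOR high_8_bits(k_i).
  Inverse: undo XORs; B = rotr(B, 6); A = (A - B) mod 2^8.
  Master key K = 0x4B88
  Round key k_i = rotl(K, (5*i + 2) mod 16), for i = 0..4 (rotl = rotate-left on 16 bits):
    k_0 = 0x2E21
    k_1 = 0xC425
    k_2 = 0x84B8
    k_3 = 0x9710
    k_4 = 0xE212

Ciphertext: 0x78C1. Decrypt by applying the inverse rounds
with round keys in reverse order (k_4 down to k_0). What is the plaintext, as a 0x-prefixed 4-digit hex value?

0x86CE

s_0 = ciphertext = 0x78C1
s_1 = InvRound(s_0, k_4) = 0xDE8C
s_2 = InvRound(s_1, k_3) = 0x626C
s_3 = InvRound(s_2, k_2) = 0x37A3
s_4 = InvRound(s_3, k_1) = 0x759D
s_5 = InvRound(s_4, k_0) = 0x86CE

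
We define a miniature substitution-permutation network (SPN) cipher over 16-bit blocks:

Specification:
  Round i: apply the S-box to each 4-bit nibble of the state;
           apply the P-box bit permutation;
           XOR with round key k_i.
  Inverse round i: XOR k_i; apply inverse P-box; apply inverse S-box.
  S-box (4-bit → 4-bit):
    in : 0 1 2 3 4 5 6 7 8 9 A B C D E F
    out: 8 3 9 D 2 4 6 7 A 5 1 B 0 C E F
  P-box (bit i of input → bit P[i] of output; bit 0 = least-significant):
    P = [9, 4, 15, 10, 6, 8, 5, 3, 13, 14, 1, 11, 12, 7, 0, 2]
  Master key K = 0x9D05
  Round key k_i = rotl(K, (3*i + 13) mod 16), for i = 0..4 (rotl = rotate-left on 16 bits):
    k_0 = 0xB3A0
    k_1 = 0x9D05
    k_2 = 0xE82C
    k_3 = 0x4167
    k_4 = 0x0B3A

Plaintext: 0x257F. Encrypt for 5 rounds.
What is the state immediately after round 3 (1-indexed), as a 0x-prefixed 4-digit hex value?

s_0 = plaintext = 0x257F
s_1 = Round(s_0, k_0) = 0x24D6
s_2 = Round(s_1, k_1) = 0x4D39
s_3 = Round(s_2, k_2) = 0x62C6
s_4 = Round(s_3, k_3) = 0xE9F6
s_5 = Round(s_4, k_4) = 0xAAC5

0x62C6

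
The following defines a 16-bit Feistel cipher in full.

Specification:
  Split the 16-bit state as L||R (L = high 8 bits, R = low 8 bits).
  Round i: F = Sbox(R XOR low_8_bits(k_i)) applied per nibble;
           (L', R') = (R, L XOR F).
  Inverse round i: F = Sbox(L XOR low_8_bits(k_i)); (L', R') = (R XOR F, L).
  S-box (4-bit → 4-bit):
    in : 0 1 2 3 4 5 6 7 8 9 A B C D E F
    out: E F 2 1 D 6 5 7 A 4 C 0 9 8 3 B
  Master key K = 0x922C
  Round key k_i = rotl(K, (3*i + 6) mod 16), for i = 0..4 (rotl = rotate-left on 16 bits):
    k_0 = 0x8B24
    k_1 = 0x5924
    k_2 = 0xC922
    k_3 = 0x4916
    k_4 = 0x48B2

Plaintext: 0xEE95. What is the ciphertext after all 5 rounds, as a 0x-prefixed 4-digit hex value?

s_0 = plaintext = 0xEE95
s_1 = Round(s_0, k_0) = 0x95E1
s_2 = Round(s_1, k_1) = 0xE103
s_3 = Round(s_2, k_2) = 0x03CE
s_4 = Round(s_3, k_3) = 0xCE89
s_5 = Round(s_4, k_4) = 0x89DE

0x89DE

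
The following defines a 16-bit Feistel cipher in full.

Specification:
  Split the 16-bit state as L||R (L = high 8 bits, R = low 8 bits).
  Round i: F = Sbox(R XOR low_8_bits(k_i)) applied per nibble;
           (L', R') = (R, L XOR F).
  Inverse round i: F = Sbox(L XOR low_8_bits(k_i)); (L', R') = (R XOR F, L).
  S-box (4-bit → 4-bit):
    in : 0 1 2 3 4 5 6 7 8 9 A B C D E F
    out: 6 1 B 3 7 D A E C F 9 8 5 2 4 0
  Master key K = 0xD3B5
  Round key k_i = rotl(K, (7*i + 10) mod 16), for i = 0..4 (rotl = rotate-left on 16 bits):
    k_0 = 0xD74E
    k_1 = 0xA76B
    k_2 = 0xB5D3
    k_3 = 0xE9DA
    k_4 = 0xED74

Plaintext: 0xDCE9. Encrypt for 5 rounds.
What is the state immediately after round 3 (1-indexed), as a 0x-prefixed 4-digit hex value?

0x568F

s_0 = plaintext = 0xDCE9
s_1 = Round(s_0, k_0) = 0xE942
s_2 = Round(s_1, k_1) = 0x4256
s_3 = Round(s_2, k_2) = 0x568F
s_4 = Round(s_3, k_3) = 0x8F8B
s_5 = Round(s_4, k_4) = 0x8B8F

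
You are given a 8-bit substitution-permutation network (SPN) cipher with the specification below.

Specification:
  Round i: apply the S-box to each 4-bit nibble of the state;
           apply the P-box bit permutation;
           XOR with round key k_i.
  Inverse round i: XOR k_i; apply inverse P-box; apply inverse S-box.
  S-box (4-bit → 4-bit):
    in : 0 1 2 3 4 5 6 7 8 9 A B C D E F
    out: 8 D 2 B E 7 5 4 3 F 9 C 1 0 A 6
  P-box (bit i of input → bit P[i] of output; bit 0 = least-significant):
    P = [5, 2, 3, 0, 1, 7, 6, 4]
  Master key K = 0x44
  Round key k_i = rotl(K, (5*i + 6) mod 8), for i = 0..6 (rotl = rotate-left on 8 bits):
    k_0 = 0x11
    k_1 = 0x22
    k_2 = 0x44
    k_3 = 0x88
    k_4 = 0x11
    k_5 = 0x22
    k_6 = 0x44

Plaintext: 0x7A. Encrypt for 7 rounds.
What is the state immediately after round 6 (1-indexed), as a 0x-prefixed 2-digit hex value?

s_0 = plaintext = 0x7A
s_1 = Round(s_0, k_0) = 0x70
s_2 = Round(s_1, k_1) = 0x63
s_3 = Round(s_2, k_2) = 0x23
s_4 = Round(s_3, k_3) = 0x2D
s_5 = Round(s_4, k_4) = 0x91
s_6 = Round(s_5, k_5) = 0xD9
s_7 = Round(s_6, k_6) = 0x69

0xD9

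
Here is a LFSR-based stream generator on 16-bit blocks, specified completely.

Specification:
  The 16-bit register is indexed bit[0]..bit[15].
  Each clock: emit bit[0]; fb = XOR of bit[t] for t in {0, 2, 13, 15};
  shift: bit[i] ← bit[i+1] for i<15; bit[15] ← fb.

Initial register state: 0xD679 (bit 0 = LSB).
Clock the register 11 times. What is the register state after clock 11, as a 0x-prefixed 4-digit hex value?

reg_0 = 0xD679
clock 1: out=1, reg = 0x6B3C
clock 2: out=0, reg = 0x359E
clock 3: out=0, reg = 0x1ACF
clock 4: out=1, reg = 0x0D67
clock 5: out=1, reg = 0x06B3
clock 6: out=1, reg = 0x8359
clock 7: out=1, reg = 0x41AC
clock 8: out=0, reg = 0xA0D6
clock 9: out=0, reg = 0xD06B
clock 10: out=1, reg = 0x6835
clock 11: out=1, reg = 0xB41A

0xB41A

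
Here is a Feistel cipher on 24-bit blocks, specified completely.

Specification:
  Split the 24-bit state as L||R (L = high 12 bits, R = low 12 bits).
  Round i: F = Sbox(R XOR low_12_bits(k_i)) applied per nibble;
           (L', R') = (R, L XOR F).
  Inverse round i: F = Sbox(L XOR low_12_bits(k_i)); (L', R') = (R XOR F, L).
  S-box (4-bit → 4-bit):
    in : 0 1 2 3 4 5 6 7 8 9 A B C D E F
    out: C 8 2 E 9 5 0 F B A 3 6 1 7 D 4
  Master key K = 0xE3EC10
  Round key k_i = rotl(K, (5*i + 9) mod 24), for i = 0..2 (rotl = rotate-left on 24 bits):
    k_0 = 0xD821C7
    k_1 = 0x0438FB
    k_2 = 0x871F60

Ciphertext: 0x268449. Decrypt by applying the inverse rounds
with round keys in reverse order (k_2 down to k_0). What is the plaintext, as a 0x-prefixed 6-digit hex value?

s_0 = ciphertext = 0x268449
s_1 = InvRound(s_0, k_2) = 0x382268
s_2 = InvRound(s_1, k_1) = 0x492382
s_3 = InvRound(s_2, k_0) = 0x6D7492

0x6D7492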